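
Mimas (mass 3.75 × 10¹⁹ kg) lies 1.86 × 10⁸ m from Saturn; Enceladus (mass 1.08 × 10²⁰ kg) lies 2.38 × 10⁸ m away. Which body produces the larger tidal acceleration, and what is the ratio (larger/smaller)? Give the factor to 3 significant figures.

Enceladus, by a factor of ≈ 1.37

Compare M/d³ for the two perturbers:
Mimas: (3.75 × 10¹⁹) / (1.86 × 10⁸)³ = 5.828 × 10⁻⁶
Enceladus: (1.08 × 10²⁰) / (2.38 × 10⁸)³ = 8.011 × 10⁻⁶
Ratio (larger/smaller) = 1.37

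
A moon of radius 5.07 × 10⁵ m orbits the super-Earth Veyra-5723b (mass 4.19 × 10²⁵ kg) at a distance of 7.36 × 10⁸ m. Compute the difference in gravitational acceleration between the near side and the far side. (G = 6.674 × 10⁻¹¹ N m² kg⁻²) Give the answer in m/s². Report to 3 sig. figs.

Δg = 4GMr/d³
   = 4 × (6.674 × 10⁻¹¹) × (4.19 × 10²⁵) × (5.07 × 10⁵) / (7.36 × 10⁸)³
   = 1.42 × 10⁻⁵ m/s²

1.42 × 10⁻⁵ m/s²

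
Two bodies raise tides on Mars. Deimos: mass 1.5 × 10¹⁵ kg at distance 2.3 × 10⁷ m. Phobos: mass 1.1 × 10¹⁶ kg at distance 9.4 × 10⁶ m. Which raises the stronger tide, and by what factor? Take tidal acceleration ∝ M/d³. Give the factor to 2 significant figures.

Phobos, by a factor of ≈ 110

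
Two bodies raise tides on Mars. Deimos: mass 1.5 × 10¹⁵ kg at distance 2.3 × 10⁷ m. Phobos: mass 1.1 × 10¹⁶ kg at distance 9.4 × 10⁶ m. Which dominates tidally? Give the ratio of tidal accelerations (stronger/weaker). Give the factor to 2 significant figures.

Tidal stretch scales as M/d³; compute that for each body.
Deimos: (1.5 × 10¹⁵) / (2.3 × 10⁷)³ = 1.233 × 10⁻⁷
Phobos: (1.1 × 10¹⁶) / (9.4 × 10⁶)³ = 1.324 × 10⁻⁵
Ratio (larger/smaller) = 110

Phobos, by a factor of ≈ 110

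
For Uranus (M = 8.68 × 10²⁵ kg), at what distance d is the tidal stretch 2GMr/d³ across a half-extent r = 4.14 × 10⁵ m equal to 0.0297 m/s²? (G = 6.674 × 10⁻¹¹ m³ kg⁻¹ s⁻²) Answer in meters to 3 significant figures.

5.45 × 10⁷ m

2GMr/d³ = a_tidal  ⇒  d = (2GMr / a_tidal)^(1/3)
d = (2 × 6.674×10⁻¹¹ × (8.68 × 10²⁵) × (4.14 × 10⁵) / (0.0297))^(1/3)
  = 5.45 × 10⁷ m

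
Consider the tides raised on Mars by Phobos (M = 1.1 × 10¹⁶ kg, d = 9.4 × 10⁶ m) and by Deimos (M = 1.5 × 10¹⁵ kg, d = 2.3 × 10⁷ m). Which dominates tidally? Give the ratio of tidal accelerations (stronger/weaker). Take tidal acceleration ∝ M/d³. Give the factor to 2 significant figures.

Compare M/d³ for the two perturbers:
Phobos: (1.1 × 10¹⁶) / (9.4 × 10⁶)³ = 1.324 × 10⁻⁵
Deimos: (1.5 × 10¹⁵) / (2.3 × 10⁷)³ = 1.233 × 10⁻⁷
Ratio (larger/smaller) = 110

Phobos, by a factor of ≈ 110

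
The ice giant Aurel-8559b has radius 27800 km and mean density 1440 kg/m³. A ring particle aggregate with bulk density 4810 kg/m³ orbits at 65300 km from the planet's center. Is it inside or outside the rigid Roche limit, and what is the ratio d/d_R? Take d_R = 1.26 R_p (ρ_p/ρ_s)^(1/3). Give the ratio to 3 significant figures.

outside; d/d_R ≈ 2.79

d_R = 1.26 × (27800 km) × (1440/4810)^(1/3) = 23430 km
d/d_R = (65300) / (23430) = 2.79
Since d/d_R > 1, the body is outside the Roche limit.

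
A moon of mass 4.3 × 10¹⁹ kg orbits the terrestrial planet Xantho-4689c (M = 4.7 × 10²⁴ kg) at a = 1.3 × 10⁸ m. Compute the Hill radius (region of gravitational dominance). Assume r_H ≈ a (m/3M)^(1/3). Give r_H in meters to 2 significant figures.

1.9 × 10⁶ m

r_H ≈ a (m/3M)^(1/3)
    = (1.3 × 10⁸) × (4.3 × 10¹⁹ / (3 × 4.7 × 10²⁴))^(1/3)
    = 1.9 × 10⁶ m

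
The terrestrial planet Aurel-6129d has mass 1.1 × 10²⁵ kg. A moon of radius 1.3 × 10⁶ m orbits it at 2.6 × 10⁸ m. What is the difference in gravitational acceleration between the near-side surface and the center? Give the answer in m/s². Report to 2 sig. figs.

Δa = 2GMr/d³
   = 2 × (6.674 × 10⁻¹¹) × (1.1 × 10²⁵) × (1.3 × 10⁶) / (2.6 × 10⁸)³
   = 1.1 × 10⁻⁴ m/s²

1.1 × 10⁻⁴ m/s²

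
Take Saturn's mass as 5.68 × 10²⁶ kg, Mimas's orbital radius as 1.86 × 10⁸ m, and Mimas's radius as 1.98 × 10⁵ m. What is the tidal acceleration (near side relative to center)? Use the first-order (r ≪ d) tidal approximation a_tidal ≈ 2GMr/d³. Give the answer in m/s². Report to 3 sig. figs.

2.33 × 10⁻³ m/s²

The tidal stretch is the gradient of GM/d² times the body's extent r, hence the 1/d³ dependence.
a_tidal = 2GMr/d³
        = 2 × (6.674 × 10⁻¹¹) × (5.68 × 10²⁶) × (1.98 × 10⁵) / (1.86 × 10⁸)³
        = 2.33 × 10⁻³ m/s²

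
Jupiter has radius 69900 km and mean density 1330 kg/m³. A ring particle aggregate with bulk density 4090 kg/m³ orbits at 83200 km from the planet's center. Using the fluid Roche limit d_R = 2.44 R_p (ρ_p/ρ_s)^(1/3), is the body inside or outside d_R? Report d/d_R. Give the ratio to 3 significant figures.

d_R = 2.44 × (69900 km) × (1330/4090)^(1/3) = 1.173 × 10⁵ km
d/d_R = (83200) / (1.173 × 10⁵) = 0.709
Since d/d_R < 1, the body is inside the Roche limit.

inside; d/d_R ≈ 0.709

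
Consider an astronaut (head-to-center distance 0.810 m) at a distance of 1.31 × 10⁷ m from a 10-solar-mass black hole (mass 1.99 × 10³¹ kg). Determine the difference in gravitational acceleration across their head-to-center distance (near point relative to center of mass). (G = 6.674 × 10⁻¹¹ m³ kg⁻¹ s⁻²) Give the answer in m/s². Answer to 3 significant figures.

Δg = 2GMr/d³
   = 2 × (6.674 × 10⁻¹¹) × (1.99 × 10³¹) × (0.810) / (1.31 × 10⁷)³
   = 9.57 × 10⁻¹ m/s²

9.57 × 10⁻¹ m/s²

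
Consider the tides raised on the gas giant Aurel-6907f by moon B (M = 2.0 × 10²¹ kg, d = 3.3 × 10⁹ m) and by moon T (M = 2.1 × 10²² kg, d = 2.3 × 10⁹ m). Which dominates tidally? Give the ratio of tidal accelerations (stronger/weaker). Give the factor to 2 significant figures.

Moon T, by a factor of ≈ 31

Tidal acceleration ∝ M/d³, so compare M/d³ for each.
Moon B: (2.0 × 10²¹) / (3.3 × 10⁹)³ = 5.565 × 10⁻⁸
Moon T: (2.1 × 10²²) / (2.3 × 10⁹)³ = 1.726 × 10⁻⁶
Ratio (larger/smaller) = 31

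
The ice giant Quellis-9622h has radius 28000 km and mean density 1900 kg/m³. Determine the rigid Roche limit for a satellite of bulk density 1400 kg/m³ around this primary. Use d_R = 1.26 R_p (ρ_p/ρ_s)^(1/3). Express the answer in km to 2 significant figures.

d_R = 1.26 × 28000 km × (1900/1400)^(1/3)
    = 39000 km

39000 km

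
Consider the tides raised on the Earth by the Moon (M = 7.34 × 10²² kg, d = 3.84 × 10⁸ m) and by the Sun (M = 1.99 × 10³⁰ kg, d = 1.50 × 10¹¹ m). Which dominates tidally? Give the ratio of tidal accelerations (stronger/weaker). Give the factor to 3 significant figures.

The tide-raising term goes as M/d³ (the gradient of a 1/d² field).
The Moon: (7.34 × 10²²) / (3.84 × 10⁸)³ = 1.296 × 10⁻³
The Sun: (1.99 × 10³⁰) / (1.50 × 10¹¹)³ = 5.896 × 10⁻⁴
Ratio (larger/smaller) = 2.20

The Moon, by a factor of ≈ 2.20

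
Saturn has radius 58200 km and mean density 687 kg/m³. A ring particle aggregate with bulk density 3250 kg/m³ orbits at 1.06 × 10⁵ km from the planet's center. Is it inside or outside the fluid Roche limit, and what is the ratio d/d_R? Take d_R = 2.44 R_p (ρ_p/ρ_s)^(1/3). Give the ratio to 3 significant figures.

d_R = 2.44 × (58200 km) × (687/3250)^(1/3) = 84590 km
d/d_R = (1.06 × 10⁵) / (84590) = 1.25
Since d/d_R > 1, the body is outside the Roche limit.

outside; d/d_R ≈ 1.25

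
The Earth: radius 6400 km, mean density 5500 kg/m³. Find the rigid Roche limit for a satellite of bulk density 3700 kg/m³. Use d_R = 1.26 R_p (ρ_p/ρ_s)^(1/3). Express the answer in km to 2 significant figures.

d_R = 1.26 × 6400 km × (5500/3700)^(1/3)
    = 9200 km

9200 km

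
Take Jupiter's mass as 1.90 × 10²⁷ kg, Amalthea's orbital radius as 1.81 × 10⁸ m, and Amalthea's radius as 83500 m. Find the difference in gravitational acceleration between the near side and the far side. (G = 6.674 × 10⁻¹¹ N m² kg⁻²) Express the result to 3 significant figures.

7.14 × 10⁻³ m/s²

Δa = 4GMr/d³
   = 4 × (6.674 × 10⁻¹¹) × (1.90 × 10²⁷) × (83500) / (1.81 × 10⁸)³
   = 7.14 × 10⁻³ m/s²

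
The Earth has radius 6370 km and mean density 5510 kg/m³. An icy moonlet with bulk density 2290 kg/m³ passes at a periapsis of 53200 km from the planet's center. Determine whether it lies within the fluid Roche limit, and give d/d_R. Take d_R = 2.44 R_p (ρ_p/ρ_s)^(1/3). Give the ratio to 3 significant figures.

outside; d/d_R ≈ 2.55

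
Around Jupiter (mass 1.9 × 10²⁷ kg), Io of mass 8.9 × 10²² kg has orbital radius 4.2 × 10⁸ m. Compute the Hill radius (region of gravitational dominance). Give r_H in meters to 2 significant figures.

1.0 × 10⁷ m

r_H ≈ a (m/3M)^(1/3)
    = (4.2 × 10⁸) × (8.9 × 10²² / (3 × 1.9 × 10²⁷))^(1/3)
    = 1.0 × 10⁷ m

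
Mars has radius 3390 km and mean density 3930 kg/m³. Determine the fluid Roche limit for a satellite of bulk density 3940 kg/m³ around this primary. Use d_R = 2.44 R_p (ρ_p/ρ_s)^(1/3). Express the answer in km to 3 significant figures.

d_R = 2.44 × 3390 km × (3930/3940)^(1/3)
    = 8260 km

8260 km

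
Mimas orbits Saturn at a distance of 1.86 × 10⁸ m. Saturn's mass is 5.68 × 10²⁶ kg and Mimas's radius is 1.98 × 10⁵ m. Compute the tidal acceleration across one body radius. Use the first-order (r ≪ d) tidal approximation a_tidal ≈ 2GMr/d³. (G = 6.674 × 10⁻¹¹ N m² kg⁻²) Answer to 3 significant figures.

Δa = 2GMr/d³
   = 2 × (6.674 × 10⁻¹¹) × (5.68 × 10²⁶) × (1.98 × 10⁵) / (1.86 × 10⁸)³
   = 2.33 × 10⁻³ m/s²

2.33 × 10⁻³ m/s²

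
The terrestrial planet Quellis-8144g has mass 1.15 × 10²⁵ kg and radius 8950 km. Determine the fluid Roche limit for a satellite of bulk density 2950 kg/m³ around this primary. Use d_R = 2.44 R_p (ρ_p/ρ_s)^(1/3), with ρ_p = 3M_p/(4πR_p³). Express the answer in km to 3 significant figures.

23800 km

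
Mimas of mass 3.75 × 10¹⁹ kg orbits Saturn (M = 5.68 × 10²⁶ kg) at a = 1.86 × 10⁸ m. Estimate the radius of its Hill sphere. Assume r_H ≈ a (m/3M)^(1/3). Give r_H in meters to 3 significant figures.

5.21 × 10⁵ m

r_H ≈ a (m/3M)^(1/3)
    = (1.86 × 10⁸) × (3.75 × 10¹⁹ / (3 × 5.68 × 10²⁶))^(1/3)
    = 5.21 × 10⁵ m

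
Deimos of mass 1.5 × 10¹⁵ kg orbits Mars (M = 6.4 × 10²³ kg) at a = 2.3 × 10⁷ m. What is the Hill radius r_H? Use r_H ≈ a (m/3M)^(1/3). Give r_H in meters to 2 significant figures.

2.1 × 10⁴ m

r_H ≈ a (m/3M)^(1/3)
    = (2.3 × 10⁷) × (1.5 × 10¹⁵ / (3 × 6.4 × 10²³))^(1/3)
    = 2.1 × 10⁴ m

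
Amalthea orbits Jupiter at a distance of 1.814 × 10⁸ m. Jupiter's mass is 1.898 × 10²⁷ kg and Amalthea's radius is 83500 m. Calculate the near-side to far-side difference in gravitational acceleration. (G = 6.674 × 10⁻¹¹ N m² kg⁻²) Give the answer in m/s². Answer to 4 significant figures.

a_tidal = 4GMr/d³
        = 4 × (6.674 × 10⁻¹¹) × (1.898 × 10²⁷) × (83500) / (1.814 × 10⁸)³
        = 7.088 × 10⁻³ m/s²

7.088 × 10⁻³ m/s²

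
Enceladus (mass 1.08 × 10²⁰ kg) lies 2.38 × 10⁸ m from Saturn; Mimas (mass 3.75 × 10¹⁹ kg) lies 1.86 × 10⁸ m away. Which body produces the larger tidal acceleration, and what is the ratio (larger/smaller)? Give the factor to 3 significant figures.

Enceladus, by a factor of ≈ 1.37

Tidal stretch scales as M/d³; compute that for each body.
Enceladus: (1.08 × 10²⁰) / (2.38 × 10⁸)³ = 8.011 × 10⁻⁶
Mimas: (3.75 × 10¹⁹) / (1.86 × 10⁸)³ = 5.828 × 10⁻⁶
Ratio (larger/smaller) = 1.37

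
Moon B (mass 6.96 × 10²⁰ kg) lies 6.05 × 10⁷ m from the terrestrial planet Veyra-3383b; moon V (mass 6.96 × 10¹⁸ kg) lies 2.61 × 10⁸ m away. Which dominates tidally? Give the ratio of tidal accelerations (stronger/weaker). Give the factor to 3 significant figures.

Compare M/d³ for the two perturbers:
Moon B: (6.96 × 10²⁰) / (6.05 × 10⁷)³ = 3.143 × 10⁻³
Moon V: (6.96 × 10¹⁸) / (2.61 × 10⁸)³ = 3.915 × 10⁻⁷
Ratio (larger/smaller) = 8030

Moon B, by a factor of ≈ 8030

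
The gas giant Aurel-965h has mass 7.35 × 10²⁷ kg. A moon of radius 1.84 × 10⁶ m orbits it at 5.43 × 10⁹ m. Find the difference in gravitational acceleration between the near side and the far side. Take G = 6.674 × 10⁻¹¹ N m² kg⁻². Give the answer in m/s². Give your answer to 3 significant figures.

Δg = 4GMr/d³
   = 4 × (6.674 × 10⁻¹¹) × (7.35 × 10²⁷) × (1.84 × 10⁶) / (5.43 × 10⁹)³
   = 2.26 × 10⁻⁵ m/s²

2.26 × 10⁻⁵ m/s²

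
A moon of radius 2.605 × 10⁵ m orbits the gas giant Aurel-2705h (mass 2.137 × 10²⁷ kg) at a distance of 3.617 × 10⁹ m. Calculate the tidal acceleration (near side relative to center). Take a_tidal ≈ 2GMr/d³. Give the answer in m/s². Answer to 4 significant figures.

1.570 × 10⁻⁶ m/s²

The tidal stretch is the gradient of GM/d² times the body's extent r, hence the 1/d³ dependence.
Δa = 2GMr/d³
   = 2 × (6.674 × 10⁻¹¹) × (2.137 × 10²⁷) × (2.605 × 10⁵) / (3.617 × 10⁹)³
   = 1.570 × 10⁻⁶ m/s²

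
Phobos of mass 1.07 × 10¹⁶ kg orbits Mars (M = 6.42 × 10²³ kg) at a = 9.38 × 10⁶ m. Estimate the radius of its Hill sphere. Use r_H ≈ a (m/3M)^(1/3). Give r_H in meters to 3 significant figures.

1.66 × 10⁴ m

r_H ≈ a (m/3M)^(1/3)
    = (9.38 × 10⁶) × (1.07 × 10¹⁶ / (3 × 6.42 × 10²³))^(1/3)
    = 1.66 × 10⁴ m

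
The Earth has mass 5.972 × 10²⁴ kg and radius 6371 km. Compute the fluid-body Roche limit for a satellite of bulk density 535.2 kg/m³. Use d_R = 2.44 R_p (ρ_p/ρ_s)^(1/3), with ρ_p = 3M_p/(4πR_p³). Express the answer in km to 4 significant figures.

33820 km

ρ_p = 3M_p/(4πR_p³) = 3 × (5.972 × 10²⁴) / (4π × (6.371 × 10⁶ m)³) = 5513 kg/m³
d_R = 2.44 × 6371 km × (5513/535.2)^(1/3)
    = 33820 km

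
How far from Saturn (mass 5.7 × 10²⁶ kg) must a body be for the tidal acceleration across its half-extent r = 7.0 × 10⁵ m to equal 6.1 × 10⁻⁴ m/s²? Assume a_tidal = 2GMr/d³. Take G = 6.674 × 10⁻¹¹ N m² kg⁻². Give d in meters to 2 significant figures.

4.4 × 10⁸ m

2GMr/d³ = a_tidal  ⇒  d = (2GMr / a_tidal)^(1/3)
d = (2 × 6.674×10⁻¹¹ × (5.7 × 10²⁶) × (7.0 × 10⁵) / (6.1 × 10⁻⁴))^(1/3)
  = 4.4 × 10⁸ m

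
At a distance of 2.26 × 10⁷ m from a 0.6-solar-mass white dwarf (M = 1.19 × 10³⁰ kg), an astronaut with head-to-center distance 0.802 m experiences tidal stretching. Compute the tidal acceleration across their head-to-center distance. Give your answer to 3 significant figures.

The tidal stretch is the gradient of GM/d² times the body's extent r, hence the 1/d³ dependence.
a_tidal = 2GMr/d³
        = 2 × (6.674 × 10⁻¹¹) × (1.19 × 10³⁰) × (0.802) / (2.26 × 10⁷)³
        = 1.10 × 10⁻² m/s²

1.10 × 10⁻² m/s²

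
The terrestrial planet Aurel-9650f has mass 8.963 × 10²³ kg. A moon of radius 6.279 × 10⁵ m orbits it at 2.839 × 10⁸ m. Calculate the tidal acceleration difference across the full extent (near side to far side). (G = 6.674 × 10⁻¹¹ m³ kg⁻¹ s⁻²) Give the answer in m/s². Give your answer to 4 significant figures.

Differencing GM/(d−r)² and GM/(d+r)² to first order in r/d gives 4GMr/d³.
a_tidal = 4GMr/d³
        = 4 × (6.674 × 10⁻¹¹) × (8.963 × 10²³) × (6.279 × 10⁵) / (2.839 × 10⁸)³
        = 6.566 × 10⁻⁶ m/s²

6.566 × 10⁻⁶ m/s²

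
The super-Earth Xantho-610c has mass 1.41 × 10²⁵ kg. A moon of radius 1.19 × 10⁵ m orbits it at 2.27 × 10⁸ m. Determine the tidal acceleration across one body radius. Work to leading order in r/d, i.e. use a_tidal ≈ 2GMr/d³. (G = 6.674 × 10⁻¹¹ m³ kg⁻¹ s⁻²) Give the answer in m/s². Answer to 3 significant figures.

1.91 × 10⁻⁵ m/s²

Differencing GM/(d−r)² and GM/d² to first order in r/d gives 2GMr/d³.
Δg = 2GMr/d³
   = 2 × (6.674 × 10⁻¹¹) × (1.41 × 10²⁵) × (1.19 × 10⁵) / (2.27 × 10⁸)³
   = 1.91 × 10⁻⁵ m/s²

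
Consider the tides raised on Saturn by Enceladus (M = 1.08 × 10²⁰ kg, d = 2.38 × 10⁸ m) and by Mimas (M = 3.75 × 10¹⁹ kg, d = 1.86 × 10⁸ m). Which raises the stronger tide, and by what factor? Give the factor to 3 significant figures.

Tidal stretch scales as M/d³; compute that for each body.
Enceladus: (1.08 × 10²⁰) / (2.38 × 10⁸)³ = 8.011 × 10⁻⁶
Mimas: (3.75 × 10¹⁹) / (1.86 × 10⁸)³ = 5.828 × 10⁻⁶
Ratio (larger/smaller) = 1.37

Enceladus, by a factor of ≈ 1.37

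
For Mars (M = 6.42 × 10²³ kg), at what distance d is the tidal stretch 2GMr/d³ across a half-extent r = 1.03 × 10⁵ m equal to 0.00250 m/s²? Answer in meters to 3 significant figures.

2GMr/d³ = a_tidal  ⇒  d = (2GMr / a_tidal)^(1/3)
d = (2 × 6.674×10⁻¹¹ × (6.42 × 10²³) × (1.03 × 10⁵) / (0.00250))^(1/3)
  = 1.52 × 10⁷ m

1.52 × 10⁷ m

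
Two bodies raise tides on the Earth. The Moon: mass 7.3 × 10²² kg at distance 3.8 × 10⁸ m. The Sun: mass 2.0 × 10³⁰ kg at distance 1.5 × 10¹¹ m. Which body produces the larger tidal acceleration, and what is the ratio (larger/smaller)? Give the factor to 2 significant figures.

Tidal stretch scales as M/d³; compute that for each body.
The Moon: (7.3 × 10²²) / (3.8 × 10⁸)³ = 1.330 × 10⁻³
The Sun: (2.0 × 10³⁰) / (1.5 × 10¹¹)³ = 5.926 × 10⁻⁴
Ratio (larger/smaller) = 2.2

The Moon, by a factor of ≈ 2.2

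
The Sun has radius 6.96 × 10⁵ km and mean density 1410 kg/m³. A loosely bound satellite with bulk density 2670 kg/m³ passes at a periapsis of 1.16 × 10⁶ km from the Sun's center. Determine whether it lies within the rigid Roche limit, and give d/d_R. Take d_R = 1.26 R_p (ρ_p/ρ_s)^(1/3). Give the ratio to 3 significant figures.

outside; d/d_R ≈ 1.64

d_R = 1.26 × (6.96 × 10⁵ km) × (1410/2670)^(1/3) = 7.088 × 10⁵ km
d/d_R = (1.16 × 10⁶) / (7.088 × 10⁵) = 1.64
Since d/d_R > 1, the body is outside the Roche limit.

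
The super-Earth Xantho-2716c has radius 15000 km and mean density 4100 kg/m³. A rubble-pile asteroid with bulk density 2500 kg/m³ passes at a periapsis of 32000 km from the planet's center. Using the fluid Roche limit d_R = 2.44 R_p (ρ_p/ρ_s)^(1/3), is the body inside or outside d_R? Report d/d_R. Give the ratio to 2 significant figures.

d_R = 2.44 × (15000 km) × (4100/2500)^(1/3) = 43160 km
d/d_R = (32000) / (43160) = 0.74
Since d/d_R < 1, the body is inside the Roche limit.

inside; d/d_R ≈ 0.74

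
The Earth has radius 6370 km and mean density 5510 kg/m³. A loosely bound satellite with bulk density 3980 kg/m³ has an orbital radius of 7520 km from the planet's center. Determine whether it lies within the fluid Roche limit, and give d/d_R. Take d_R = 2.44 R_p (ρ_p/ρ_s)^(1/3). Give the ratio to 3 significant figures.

inside; d/d_R ≈ 0.434

d_R = 2.44 × (6370 km) × (5510/3980)^(1/3) = 17320 km
d/d_R = (7520) / (17320) = 0.434
Since d/d_R < 1, the body is inside the Roche limit.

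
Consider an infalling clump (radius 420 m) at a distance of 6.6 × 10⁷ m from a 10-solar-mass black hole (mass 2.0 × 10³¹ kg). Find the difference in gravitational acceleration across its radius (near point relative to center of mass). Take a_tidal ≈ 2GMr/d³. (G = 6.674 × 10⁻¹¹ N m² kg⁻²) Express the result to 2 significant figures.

3.9 m/s²

Δa = 2GMr/d³
   = 2 × (6.674 × 10⁻¹¹) × (2.0 × 10³¹) × (420) / (6.6 × 10⁷)³
   = 3.9 m/s²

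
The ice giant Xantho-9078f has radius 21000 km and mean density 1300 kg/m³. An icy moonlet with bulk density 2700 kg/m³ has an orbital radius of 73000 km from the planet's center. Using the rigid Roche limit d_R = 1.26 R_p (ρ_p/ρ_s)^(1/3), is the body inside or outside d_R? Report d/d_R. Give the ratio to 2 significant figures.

d_R = 1.26 × (21000 km) × (1300/2700)^(1/3) = 20740 km
d/d_R = (73000) / (20740) = 3.5
Since d/d_R > 1, the body is outside the Roche limit.

outside; d/d_R ≈ 3.5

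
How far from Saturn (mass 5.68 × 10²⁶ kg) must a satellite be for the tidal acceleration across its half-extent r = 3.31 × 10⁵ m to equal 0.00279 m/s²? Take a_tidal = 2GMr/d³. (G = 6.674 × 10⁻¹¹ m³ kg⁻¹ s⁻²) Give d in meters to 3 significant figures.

2.08 × 10⁸ m

2GMr/d³ = a_tidal  ⇒  d = (2GMr / a_tidal)^(1/3)
d = (2 × 6.674×10⁻¹¹ × (5.68 × 10²⁶) × (3.31 × 10⁵) / (0.00279))^(1/3)
  = 2.08 × 10⁸ m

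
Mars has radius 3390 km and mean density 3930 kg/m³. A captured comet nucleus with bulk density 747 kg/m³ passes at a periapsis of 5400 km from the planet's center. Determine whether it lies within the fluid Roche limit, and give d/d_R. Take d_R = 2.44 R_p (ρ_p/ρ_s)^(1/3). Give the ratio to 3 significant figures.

inside; d/d_R ≈ 0.375

d_R = 2.44 × (3390 km) × (3930/747)^(1/3) = 14390 km
d/d_R = (5400) / (14390) = 0.375
Since d/d_R < 1, the body is inside the Roche limit.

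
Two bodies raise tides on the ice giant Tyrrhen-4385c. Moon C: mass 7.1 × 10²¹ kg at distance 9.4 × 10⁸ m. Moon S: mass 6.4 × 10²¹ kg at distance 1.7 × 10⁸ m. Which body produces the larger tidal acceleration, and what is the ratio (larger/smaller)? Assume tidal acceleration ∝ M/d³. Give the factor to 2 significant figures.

Moon S, by a factor of ≈ 150

Tidal stretch scales as M/d³; compute that for each body.
Moon C: (7.1 × 10²¹) / (9.4 × 10⁸)³ = 8.548 × 10⁻⁶
Moon S: (6.4 × 10²¹) / (1.7 × 10⁸)³ = 1.303 × 10⁻³
Ratio (larger/smaller) = 150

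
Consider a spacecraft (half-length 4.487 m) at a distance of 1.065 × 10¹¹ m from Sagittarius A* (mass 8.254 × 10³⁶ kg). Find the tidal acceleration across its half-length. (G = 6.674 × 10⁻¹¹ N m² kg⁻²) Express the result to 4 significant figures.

4.092 × 10⁻⁶ m/s²

Differencing GM/(d−r)² and GM/d² to first order in r/d gives 2GMr/d³.
Δg = 2GMr/d³
   = 2 × (6.674 × 10⁻¹¹) × (8.254 × 10³⁶) × (4.487) / (1.065 × 10¹¹)³
   = 4.092 × 10⁻⁶ m/s²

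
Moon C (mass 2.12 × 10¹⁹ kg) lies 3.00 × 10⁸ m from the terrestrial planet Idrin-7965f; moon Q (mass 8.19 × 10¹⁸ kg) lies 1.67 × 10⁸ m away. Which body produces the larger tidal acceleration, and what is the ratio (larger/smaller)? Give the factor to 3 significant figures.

Tidal stretch scales as M/d³; compute that for each body.
Moon C: (2.12 × 10¹⁹) / (3.00 × 10⁸)³ = 7.852 × 10⁻⁷
Moon Q: (8.19 × 10¹⁸) / (1.67 × 10⁸)³ = 1.758 × 10⁻⁶
Ratio (larger/smaller) = 2.24

Moon Q, by a factor of ≈ 2.24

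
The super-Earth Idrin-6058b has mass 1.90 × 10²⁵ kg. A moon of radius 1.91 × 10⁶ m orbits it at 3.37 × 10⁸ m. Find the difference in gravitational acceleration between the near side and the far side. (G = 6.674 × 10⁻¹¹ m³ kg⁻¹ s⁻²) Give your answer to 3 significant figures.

a_tidal = 4GMr/d³
        = 4 × (6.674 × 10⁻¹¹) × (1.90 × 10²⁵) × (1.91 × 10⁶) / (3.37 × 10⁸)³
        = 2.53 × 10⁻⁴ m/s²

2.53 × 10⁻⁴ m/s²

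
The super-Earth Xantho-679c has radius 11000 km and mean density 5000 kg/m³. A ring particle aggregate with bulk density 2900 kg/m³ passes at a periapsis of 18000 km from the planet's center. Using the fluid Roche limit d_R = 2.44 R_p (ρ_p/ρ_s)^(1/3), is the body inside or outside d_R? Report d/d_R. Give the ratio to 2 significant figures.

inside; d/d_R ≈ 0.56

d_R = 2.44 × (11000 km) × (5000/2900)^(1/3) = 32180 km
d/d_R = (18000) / (32180) = 0.56
Since d/d_R < 1, the body is inside the Roche limit.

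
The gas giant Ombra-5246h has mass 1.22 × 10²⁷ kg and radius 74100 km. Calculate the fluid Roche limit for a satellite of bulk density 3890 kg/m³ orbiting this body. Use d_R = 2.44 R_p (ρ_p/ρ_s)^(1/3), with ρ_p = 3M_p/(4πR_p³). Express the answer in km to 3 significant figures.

ρ_p = 3M_p/(4πR_p³) = 3 × (1.22 × 10²⁷) / (4π × (7.41 × 10⁷ m)³) = 716 kg/m³
d_R = 2.44 × 74100 km × (716/3890)^(1/3)
    = 1.03 × 10⁵ km

1.03 × 10⁵ km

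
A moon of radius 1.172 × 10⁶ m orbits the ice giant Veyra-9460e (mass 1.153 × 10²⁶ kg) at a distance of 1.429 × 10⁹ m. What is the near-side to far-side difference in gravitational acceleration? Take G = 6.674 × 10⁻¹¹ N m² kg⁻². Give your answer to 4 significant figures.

Near-to-far spans 2r, so the tidal difference is twice the near-to-center value: 4GMr/d³.
a_tidal = 4GMr/d³
        = 4 × (6.674 × 10⁻¹¹) × (1.153 × 10²⁶) × (1.172 × 10⁶) / (1.429 × 10⁹)³
        = 1.236 × 10⁻⁵ m/s²

1.236 × 10⁻⁵ m/s²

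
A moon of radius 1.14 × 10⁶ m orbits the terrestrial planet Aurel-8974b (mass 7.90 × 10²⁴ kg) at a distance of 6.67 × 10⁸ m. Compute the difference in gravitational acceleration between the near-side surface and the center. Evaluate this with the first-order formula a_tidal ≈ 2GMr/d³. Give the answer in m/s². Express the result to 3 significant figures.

4.05 × 10⁻⁶ m/s²

The tidal stretch is the gradient of GM/d² times the body's extent r, hence the 1/d³ dependence.
a_tidal = 2GMr/d³
        = 2 × (6.674 × 10⁻¹¹) × (7.90 × 10²⁴) × (1.14 × 10⁶) / (6.67 × 10⁸)³
        = 4.05 × 10⁻⁶ m/s²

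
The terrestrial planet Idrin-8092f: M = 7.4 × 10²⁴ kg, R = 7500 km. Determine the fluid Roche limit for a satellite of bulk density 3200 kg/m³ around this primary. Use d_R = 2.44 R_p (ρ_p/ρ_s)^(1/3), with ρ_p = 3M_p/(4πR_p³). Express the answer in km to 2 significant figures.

ρ_p = 3M_p/(4πR_p³) = 3 × (7.4 × 10²⁴) / (4π × (7.5 × 10⁶ m)³) = 4200 kg/m³
d_R = 2.44 × 7500 km × (4200/3200)^(1/3)
    = 20000 km

20000 km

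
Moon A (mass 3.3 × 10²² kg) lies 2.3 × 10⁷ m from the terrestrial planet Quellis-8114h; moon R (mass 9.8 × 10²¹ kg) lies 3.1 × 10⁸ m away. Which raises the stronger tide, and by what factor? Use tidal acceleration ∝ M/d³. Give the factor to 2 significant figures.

The tide-raising term goes as M/d³ (the gradient of a 1/d² field).
Moon A: (3.3 × 10²²) / (2.3 × 10⁷)³ = 2.712
Moon R: (9.8 × 10²¹) / (3.1 × 10⁸)³ = 3.290 × 10⁻⁴
Ratio (larger/smaller) = 8200

Moon A, by a factor of ≈ 8200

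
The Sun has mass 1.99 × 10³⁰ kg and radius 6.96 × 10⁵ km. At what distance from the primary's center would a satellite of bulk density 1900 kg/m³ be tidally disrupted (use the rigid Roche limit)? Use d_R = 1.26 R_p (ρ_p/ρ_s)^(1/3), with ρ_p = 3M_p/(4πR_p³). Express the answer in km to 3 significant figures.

ρ_p = 3M_p/(4πR_p³) = 3 × (1.99 × 10³⁰) / (4π × (6.96 × 10⁸ m)³) = 1410 kg/m³
d_R = 1.26 × 6.96 × 10⁵ km × (1410/1900)^(1/3)
    = 7.94 × 10⁵ km

7.94 × 10⁵ km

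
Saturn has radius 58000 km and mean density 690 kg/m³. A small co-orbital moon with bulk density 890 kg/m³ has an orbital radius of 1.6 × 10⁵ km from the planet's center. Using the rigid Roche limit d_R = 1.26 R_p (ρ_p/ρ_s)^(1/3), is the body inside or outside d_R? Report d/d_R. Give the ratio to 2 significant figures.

d_R = 1.26 × (58000 km) × (690/890)^(1/3) = 67140 km
d/d_R = (1.6 × 10⁵) / (67140) = 2.4
Since d/d_R > 1, the body is outside the Roche limit.

outside; d/d_R ≈ 2.4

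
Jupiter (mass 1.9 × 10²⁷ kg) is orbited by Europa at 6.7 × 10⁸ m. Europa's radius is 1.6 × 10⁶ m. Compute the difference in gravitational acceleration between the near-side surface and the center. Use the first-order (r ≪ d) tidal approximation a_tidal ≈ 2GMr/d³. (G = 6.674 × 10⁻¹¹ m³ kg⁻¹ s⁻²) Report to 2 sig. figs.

Differencing GM/(d−r)² and GM/d² to first order in r/d gives 2GMr/d³.
Δg = 2GMr/d³
   = 2 × (6.674 × 10⁻¹¹) × (1.9 × 10²⁷) × (1.6 × 10⁶) / (6.7 × 10⁸)³
   = 1.3 × 10⁻³ m/s²

1.3 × 10⁻³ m/s²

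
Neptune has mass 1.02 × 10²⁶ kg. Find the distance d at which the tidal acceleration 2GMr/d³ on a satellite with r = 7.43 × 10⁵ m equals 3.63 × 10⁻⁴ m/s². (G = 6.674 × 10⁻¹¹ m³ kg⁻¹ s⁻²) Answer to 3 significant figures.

3.03 × 10⁸ m

2GMr/d³ = a_tidal  ⇒  d = (2GMr / a_tidal)^(1/3)
d = (2 × 6.674×10⁻¹¹ × (1.02 × 10²⁶) × (7.43 × 10⁵) / (3.63 × 10⁻⁴))^(1/3)
  = 3.03 × 10⁸ m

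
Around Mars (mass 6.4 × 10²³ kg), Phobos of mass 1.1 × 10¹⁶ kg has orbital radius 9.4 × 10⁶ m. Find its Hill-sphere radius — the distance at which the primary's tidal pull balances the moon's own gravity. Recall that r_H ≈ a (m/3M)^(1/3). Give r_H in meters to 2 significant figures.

r_H ≈ a (m/3M)^(1/3)
    = (9.4 × 10⁶) × (1.1 × 10¹⁶ / (3 × 6.4 × 10²³))^(1/3)
    = 1.7 × 10⁴ m

1.7 × 10⁴ m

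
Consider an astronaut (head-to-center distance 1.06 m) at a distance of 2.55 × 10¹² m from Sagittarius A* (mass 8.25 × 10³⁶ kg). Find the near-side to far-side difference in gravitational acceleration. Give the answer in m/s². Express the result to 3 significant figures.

1.41 × 10⁻¹⁰ m/s²

The field gradient is 2GM/d³; across the full diameter 2r the difference is 4GMr/d³.
a_tidal = 4GMr/d³
        = 4 × (6.674 × 10⁻¹¹) × (8.25 × 10³⁶) × (1.06) / (2.55 × 10¹²)³
        = 1.41 × 10⁻¹⁰ m/s²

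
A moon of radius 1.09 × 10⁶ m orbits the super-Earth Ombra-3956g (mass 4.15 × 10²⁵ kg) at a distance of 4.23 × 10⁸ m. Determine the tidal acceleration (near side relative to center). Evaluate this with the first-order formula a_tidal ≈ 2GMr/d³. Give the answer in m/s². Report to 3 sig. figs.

7.98 × 10⁻⁵ m/s²

a_tidal = 2GMr/d³
        = 2 × (6.674 × 10⁻¹¹) × (4.15 × 10²⁵) × (1.09 × 10⁶) / (4.23 × 10⁸)³
        = 7.98 × 10⁻⁵ m/s²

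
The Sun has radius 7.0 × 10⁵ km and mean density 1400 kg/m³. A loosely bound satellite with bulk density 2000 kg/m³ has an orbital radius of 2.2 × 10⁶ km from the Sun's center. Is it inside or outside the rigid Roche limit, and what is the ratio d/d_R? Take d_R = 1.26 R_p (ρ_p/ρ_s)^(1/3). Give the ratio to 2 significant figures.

outside; d/d_R ≈ 2.8

d_R = 1.26 × (7.0 × 10⁵ km) × (1400/2000)^(1/3) = 7.831 × 10⁵ km
d/d_R = (2.2 × 10⁶) / (7.831 × 10⁵) = 2.8
Since d/d_R > 1, the body is outside the Roche limit.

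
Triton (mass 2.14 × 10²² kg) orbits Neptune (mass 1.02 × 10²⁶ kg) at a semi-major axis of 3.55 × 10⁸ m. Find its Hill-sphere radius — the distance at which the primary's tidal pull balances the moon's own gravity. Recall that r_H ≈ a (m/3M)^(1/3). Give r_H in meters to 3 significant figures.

r_H ≈ a (m/3M)^(1/3)
    = (3.55 × 10⁸) × (2.14 × 10²² / (3 × 1.02 × 10²⁶))^(1/3)
    = 1.46 × 10⁷ m

1.46 × 10⁷ m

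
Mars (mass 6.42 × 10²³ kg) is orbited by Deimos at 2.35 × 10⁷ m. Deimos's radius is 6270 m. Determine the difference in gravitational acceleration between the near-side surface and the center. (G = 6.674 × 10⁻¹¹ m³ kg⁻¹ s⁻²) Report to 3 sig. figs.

4.14 × 10⁻⁵ m/s²

The tidal stretch is the gradient of GM/d² times the body's extent r, hence the 1/d³ dependence.
Δg = 2GMr/d³
   = 2 × (6.674 × 10⁻¹¹) × (6.42 × 10²³) × (6270) / (2.35 × 10⁷)³
   = 4.14 × 10⁻⁵ m/s²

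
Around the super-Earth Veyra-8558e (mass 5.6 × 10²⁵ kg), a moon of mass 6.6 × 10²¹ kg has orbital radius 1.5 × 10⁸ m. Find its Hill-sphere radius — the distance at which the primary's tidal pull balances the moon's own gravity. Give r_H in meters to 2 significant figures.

r_H ≈ a (m/3M)^(1/3)
    = (1.5 × 10⁸) × (6.6 × 10²¹ / (3 × 5.6 × 10²⁵))^(1/3)
    = 5.1 × 10⁶ m

5.1 × 10⁶ m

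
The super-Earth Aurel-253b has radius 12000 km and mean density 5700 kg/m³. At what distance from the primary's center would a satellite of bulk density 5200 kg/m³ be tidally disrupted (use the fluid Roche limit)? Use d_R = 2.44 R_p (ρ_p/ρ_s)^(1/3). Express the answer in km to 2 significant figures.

30000 km

d_R = 2.44 × 12000 km × (5700/5200)^(1/3)
    = 30000 km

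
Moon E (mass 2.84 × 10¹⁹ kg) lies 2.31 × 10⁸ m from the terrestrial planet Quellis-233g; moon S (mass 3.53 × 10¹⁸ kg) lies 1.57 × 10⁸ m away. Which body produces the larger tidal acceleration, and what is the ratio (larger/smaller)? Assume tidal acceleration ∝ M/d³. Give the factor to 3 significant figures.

Moon E, by a factor of ≈ 2.53

Tidal stretch scales as M/d³; compute that for each body.
Moon E: (2.84 × 10¹⁹) / (2.31 × 10⁸)³ = 2.304 × 10⁻⁶
Moon S: (3.53 × 10¹⁸) / (1.57 × 10⁸)³ = 9.122 × 10⁻⁷
Ratio (larger/smaller) = 2.53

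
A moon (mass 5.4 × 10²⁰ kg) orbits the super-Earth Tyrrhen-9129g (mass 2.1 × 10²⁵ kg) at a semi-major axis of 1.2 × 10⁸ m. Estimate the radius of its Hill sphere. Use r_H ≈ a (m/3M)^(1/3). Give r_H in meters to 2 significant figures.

r_H ≈ a (m/3M)^(1/3)
    = (1.2 × 10⁸) × (5.4 × 10²⁰ / (3 × 2.1 × 10²⁵))^(1/3)
    = 2.5 × 10⁶ m

2.5 × 10⁶ m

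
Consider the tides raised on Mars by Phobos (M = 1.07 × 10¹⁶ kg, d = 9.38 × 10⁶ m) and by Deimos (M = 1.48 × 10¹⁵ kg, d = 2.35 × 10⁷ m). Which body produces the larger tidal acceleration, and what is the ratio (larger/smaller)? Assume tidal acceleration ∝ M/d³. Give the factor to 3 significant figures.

Phobos, by a factor of ≈ 114

Compare M/d³ for the two perturbers:
Phobos: (1.07 × 10¹⁶) / (9.38 × 10⁶)³ = 1.297 × 10⁻⁵
Deimos: (1.48 × 10¹⁵) / (2.35 × 10⁷)³ = 1.140 × 10⁻⁷
Ratio (larger/smaller) = 114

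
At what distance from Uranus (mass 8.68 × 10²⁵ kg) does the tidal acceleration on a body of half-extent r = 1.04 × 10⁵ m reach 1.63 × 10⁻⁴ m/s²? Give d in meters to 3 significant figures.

2GMr/d³ = a_tidal  ⇒  d = (2GMr / a_tidal)^(1/3)
d = (2 × 6.674×10⁻¹¹ × (8.68 × 10²⁵) × (1.04 × 10⁵) / (1.63 × 10⁻⁴))^(1/3)
  = 1.95 × 10⁸ m

1.95 × 10⁸ m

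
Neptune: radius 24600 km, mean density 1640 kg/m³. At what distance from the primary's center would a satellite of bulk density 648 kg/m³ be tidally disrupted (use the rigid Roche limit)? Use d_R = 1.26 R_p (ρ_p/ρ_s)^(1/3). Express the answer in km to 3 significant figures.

42200 km

d_R = 1.26 × 24600 km × (1640/648)^(1/3)
    = 42200 km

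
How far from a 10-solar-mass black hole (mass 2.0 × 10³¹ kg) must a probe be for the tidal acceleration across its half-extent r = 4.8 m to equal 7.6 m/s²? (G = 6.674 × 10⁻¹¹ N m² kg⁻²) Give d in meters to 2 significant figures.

1.2 × 10⁷ m

2GMr/d³ = a_tidal  ⇒  d = (2GMr / a_tidal)^(1/3)
d = (2 × 6.674×10⁻¹¹ × (2.0 × 10³¹) × (4.8) / (7.6))^(1/3)
  = 1.2 × 10⁷ m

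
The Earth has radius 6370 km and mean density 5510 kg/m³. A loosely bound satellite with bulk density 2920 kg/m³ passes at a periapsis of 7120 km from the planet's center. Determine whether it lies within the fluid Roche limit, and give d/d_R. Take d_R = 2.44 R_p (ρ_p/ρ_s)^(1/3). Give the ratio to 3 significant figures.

d_R = 2.44 × (6370 km) × (5510/2920)^(1/3) = 19210 km
d/d_R = (7120) / (19210) = 0.371
Since d/d_R < 1, the body is inside the Roche limit.

inside; d/d_R ≈ 0.371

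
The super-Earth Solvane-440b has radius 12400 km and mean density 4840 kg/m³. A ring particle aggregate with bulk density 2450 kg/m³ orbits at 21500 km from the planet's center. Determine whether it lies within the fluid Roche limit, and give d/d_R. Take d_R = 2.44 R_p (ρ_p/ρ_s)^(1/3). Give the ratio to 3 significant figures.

d_R = 2.44 × (12400 km) × (4840/2450)^(1/3) = 37960 km
d/d_R = (21500) / (37960) = 0.566
Since d/d_R < 1, the body is inside the Roche limit.

inside; d/d_R ≈ 0.566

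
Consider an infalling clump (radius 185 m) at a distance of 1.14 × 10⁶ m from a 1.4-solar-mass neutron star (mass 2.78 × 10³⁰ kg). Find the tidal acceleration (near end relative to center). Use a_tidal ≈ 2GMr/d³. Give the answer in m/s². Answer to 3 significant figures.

4.63 × 10⁴ m/s²

a_tidal = 2GMr/d³
        = 2 × (6.674 × 10⁻¹¹) × (2.78 × 10³⁰) × (185) / (1.14 × 10⁶)³
        = 4.63 × 10⁴ m/s²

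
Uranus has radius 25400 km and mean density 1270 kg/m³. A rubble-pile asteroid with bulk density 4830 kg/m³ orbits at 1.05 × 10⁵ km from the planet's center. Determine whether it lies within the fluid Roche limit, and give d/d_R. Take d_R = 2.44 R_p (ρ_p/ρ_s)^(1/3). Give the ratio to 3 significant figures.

outside; d/d_R ≈ 2.64

d_R = 2.44 × (25400 km) × (1270/4830)^(1/3) = 39700 km
d/d_R = (1.05 × 10⁵) / (39700) = 2.64
Since d/d_R > 1, the body is outside the Roche limit.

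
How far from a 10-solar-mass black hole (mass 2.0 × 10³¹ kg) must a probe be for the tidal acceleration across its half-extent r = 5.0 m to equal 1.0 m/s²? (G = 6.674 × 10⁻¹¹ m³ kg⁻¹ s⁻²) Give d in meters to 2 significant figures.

2GMr/d³ = a_tidal  ⇒  d = (2GMr / a_tidal)^(1/3)
d = (2 × 6.674×10⁻¹¹ × (2.0 × 10³¹) × (5.0) / (1.0))^(1/3)
  = 2.4 × 10⁷ m

2.4 × 10⁷ m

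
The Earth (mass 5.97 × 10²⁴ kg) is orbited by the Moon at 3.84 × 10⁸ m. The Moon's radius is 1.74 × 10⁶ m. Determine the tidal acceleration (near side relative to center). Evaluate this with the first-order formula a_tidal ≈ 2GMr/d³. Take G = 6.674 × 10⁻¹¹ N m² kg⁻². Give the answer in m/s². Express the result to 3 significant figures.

The tidal stretch is the gradient of GM/d² times the body's extent r, hence the 1/d³ dependence.
Δg = 2GMr/d³
   = 2 × (6.674 × 10⁻¹¹) × (5.97 × 10²⁴) × (1.74 × 10⁶) / (3.84 × 10⁸)³
   = 2.45 × 10⁻⁵ m/s²

2.45 × 10⁻⁵ m/s²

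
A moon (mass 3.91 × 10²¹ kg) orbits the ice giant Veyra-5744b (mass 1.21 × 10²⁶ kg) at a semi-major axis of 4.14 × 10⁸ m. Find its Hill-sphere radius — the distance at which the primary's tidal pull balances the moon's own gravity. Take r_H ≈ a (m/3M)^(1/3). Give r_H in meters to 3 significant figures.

r_H ≈ a (m/3M)^(1/3)
    = (4.14 × 10⁸) × (3.91 × 10²¹ / (3 × 1.21 × 10²⁶))^(1/3)
    = 9.14 × 10⁶ m

9.14 × 10⁶ m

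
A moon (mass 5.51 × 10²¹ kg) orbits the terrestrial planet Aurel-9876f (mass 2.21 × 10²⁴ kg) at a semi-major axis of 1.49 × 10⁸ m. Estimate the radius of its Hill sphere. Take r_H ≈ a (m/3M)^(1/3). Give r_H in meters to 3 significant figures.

1.40 × 10⁷ m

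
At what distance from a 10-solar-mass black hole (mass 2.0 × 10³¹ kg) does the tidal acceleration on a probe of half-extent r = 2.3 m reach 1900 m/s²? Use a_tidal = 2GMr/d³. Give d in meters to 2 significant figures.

2GMr/d³ = a_tidal  ⇒  d = (2GMr / a_tidal)^(1/3)
d = (2 × 6.674×10⁻¹¹ × (2.0 × 10³¹) × (2.3) / (1900))^(1/3)
  = 1.5 × 10⁶ m

1.5 × 10⁶ m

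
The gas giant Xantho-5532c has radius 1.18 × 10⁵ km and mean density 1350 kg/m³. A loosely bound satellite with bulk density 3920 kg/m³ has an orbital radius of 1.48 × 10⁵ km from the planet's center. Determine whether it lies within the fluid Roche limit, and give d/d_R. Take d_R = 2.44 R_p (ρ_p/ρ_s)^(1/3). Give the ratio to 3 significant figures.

d_R = 2.44 × (1.18 × 10⁵ km) × (1350/3920)^(1/3) = 2.018 × 10⁵ km
d/d_R = (1.48 × 10⁵) / (2.018 × 10⁵) = 0.733
Since d/d_R < 1, the body is inside the Roche limit.

inside; d/d_R ≈ 0.733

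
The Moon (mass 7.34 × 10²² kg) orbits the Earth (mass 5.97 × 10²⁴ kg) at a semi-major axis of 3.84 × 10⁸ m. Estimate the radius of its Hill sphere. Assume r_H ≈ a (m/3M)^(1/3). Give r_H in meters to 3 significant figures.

6.15 × 10⁷ m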